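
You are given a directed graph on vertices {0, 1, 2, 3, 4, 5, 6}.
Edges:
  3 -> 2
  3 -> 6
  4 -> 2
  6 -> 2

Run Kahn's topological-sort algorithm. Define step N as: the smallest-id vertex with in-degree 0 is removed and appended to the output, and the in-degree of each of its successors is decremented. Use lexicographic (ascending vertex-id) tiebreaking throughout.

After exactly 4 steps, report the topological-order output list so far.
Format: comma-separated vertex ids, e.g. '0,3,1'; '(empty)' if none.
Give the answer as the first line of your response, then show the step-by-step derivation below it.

0,1,3,4

step 1: output 0; order=[0]; indeg=(0,0,3,0,0,0,1)
step 2: output 1; order=[0,1]; indeg=(0,0,3,0,0,0,1)
step 3: output 3; order=[0,1,3]; indeg=(0,0,2,0,0,0,0)
step 4: output 4; order=[0,1,3,4]; indeg=(0,0,1,0,0,0,0)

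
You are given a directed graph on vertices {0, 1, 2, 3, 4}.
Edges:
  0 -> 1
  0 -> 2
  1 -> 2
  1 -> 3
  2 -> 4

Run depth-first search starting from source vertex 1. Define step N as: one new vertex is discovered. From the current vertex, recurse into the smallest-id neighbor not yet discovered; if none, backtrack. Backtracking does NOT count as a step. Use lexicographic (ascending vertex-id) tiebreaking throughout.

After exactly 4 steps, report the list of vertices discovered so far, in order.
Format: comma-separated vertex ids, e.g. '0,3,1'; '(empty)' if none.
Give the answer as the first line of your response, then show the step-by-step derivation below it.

1,2,4,3

step 1: discover 1; path=1; order=1
step 2: discover 2; path=1>2; order=1,2
step 3: discover 4; path=1>2>4; order=1,2,4
step 4: discover 3; path=1>3; order=1,2,4,3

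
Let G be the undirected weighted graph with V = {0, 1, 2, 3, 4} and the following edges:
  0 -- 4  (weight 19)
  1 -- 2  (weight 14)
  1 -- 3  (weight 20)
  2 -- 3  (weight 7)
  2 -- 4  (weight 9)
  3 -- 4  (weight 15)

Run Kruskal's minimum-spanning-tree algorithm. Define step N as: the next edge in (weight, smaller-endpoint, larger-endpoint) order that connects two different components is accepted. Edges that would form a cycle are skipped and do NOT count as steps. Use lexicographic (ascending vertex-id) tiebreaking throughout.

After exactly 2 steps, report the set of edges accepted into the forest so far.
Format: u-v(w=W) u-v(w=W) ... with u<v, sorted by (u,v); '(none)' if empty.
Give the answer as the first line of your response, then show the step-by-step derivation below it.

2-3(w=7) 2-4(w=9)

step 1: add edge 2-3 (w=7); MST = {2-3(w=7)}
step 2: add edge 2-4 (w=9); MST = {2-3(w=7) 2-4(w=9)}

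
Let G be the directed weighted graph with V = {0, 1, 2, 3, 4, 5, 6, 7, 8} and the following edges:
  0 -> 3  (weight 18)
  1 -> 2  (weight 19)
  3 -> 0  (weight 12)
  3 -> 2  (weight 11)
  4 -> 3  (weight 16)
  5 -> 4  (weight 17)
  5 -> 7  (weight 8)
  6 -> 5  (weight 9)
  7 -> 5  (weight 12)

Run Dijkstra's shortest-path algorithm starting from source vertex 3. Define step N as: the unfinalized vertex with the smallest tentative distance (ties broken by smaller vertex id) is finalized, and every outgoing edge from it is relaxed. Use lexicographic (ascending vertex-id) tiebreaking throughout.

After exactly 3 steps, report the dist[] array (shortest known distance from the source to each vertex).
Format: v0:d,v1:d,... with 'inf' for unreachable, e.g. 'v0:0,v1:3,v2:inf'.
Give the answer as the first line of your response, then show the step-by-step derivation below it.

v0:12,v1:inf,v2:11,v3:0,v4:inf,v5:inf,v6:inf,v7:inf,v8:inf

step 1: dist = v0:12,v1:inf,v2:11,v3:0,v4:inf,v5:inf,v6:inf,v7:inf,v8:inf
step 2: dist = v0:12,v1:inf,v2:11,v3:0,v4:inf,v5:inf,v6:inf,v7:inf,v8:inf
step 3: dist = v0:12,v1:inf,v2:11,v3:0,v4:inf,v5:inf,v6:inf,v7:inf,v8:inf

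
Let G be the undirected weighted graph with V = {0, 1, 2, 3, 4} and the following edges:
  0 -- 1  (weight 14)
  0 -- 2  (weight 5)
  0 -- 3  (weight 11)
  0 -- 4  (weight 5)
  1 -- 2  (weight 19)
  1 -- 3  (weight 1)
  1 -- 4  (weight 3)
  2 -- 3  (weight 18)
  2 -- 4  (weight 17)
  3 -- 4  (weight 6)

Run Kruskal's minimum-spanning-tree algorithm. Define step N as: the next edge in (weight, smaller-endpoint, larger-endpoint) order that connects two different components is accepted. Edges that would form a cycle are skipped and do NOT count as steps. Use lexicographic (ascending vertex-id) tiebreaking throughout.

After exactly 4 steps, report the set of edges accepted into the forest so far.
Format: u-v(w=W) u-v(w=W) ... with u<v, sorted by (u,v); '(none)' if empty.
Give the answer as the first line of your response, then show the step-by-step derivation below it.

0-2(w=5) 0-4(w=5) 1-3(w=1) 1-4(w=3)

step 1: add edge 1-3 (w=1); MST = {1-3(w=1)}
step 2: add edge 1-4 (w=3); MST = {1-3(w=1) 1-4(w=3)}
step 3: add edge 0-2 (w=5); MST = {0-2(w=5) 1-3(w=1) 1-4(w=3)}
step 4: add edge 0-4 (w=5); MST = {0-2(w=5) 0-4(w=5) 1-3(w=1) 1-4(w=3)}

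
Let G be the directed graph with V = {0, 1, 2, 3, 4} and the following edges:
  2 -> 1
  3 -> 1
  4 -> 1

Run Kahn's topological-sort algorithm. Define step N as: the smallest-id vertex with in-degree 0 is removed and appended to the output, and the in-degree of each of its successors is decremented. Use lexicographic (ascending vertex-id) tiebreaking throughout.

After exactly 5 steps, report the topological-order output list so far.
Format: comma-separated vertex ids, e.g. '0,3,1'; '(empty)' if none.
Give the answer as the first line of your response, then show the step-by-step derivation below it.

0,2,3,4,1

step 1: output 0; order=[0]; indeg=(0,3,0,0,0)
step 2: output 2; order=[0,2]; indeg=(0,2,0,0,0)
step 3: output 3; order=[0,2,3]; indeg=(0,1,0,0,0)
step 4: output 4; order=[0,2,3,4]; indeg=(0,0,0,0,0)
step 5: output 1; order=[0,2,3,4,1]; indeg=(0,0,0,0,0)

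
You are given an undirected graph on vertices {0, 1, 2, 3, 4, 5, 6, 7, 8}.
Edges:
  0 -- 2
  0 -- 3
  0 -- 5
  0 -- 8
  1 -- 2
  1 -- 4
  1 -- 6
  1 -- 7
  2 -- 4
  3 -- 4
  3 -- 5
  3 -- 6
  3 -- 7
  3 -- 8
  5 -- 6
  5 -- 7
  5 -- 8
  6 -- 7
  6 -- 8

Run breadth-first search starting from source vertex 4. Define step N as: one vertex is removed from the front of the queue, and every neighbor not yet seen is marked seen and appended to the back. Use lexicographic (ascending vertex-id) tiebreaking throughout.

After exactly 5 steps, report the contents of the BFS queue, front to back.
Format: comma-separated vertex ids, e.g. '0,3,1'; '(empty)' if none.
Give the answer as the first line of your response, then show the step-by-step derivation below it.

7,0,5,8

step 1: dequeue 4; queue=[1,2,3]; order=4
step 2: dequeue 1; queue=[2,3,6,7]; order=4,1
step 3: dequeue 2; queue=[3,6,7,0]; order=4,1,2
step 4: dequeue 3; queue=[6,7,0,5,8]; order=4,1,2,3
step 5: dequeue 6; queue=[7,0,5,8]; order=4,1,2,3,6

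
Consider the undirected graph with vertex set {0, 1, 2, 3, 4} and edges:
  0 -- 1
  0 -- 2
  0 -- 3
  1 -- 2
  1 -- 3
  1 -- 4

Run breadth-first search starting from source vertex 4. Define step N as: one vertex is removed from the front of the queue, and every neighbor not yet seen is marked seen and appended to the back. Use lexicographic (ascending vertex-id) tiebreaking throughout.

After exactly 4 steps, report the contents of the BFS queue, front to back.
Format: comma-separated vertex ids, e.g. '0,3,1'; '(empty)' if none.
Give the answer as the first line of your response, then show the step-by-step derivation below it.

3

step 1: dequeue 4; queue=[1]; order=4
step 2: dequeue 1; queue=[0,2,3]; order=4,1
step 3: dequeue 0; queue=[2,3]; order=4,1,0
step 4: dequeue 2; queue=[3]; order=4,1,0,2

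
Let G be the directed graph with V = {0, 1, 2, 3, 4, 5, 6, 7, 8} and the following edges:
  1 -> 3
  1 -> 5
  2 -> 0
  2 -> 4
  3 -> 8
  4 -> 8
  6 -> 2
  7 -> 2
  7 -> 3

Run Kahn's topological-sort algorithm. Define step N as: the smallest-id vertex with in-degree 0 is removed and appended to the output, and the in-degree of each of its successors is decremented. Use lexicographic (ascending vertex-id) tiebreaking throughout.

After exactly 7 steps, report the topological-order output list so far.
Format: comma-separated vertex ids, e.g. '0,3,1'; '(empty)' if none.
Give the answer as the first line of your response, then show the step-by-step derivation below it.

1,5,6,7,2,0,3

step 1: output 1; order=[1]; indeg=(1,0,2,1,1,0,0,0,2)
step 2: output 5; order=[1,5]; indeg=(1,0,2,1,1,0,0,0,2)
step 3: output 6; order=[1,5,6]; indeg=(1,0,1,1,1,0,0,0,2)
step 4: output 7; order=[1,5,6,7]; indeg=(1,0,0,0,1,0,0,0,2)
step 5: output 2; order=[1,5,6,7,2]; indeg=(0,0,0,0,0,0,0,0,2)
step 6: output 0; order=[1,5,6,7,2,0]; indeg=(0,0,0,0,0,0,0,0,2)
step 7: output 3; order=[1,5,6,7,2,0,3]; indeg=(0,0,0,0,0,0,0,0,1)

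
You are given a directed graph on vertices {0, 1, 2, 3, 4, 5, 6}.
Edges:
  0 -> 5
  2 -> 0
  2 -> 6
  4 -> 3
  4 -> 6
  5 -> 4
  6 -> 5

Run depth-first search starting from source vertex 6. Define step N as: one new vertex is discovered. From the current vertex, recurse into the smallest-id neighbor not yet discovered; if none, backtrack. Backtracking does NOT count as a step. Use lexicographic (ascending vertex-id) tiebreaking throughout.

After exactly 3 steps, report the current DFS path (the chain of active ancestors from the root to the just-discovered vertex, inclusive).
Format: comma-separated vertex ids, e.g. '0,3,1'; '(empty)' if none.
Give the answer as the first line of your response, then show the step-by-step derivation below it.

6,5,4

step 1: discover 6; path=6; order=6
step 2: discover 5; path=6>5; order=6,5
step 3: discover 4; path=6>5>4; order=6,5,4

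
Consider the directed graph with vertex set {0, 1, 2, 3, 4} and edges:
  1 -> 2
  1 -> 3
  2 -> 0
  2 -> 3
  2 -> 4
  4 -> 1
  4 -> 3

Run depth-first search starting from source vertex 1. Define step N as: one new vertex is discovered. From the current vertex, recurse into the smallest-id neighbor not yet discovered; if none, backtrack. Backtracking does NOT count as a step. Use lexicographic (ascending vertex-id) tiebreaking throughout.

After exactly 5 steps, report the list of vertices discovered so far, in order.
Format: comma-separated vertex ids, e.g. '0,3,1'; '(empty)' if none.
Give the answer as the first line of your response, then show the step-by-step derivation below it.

1,2,0,3,4

step 1: discover 1; path=1; order=1
step 2: discover 2; path=1>2; order=1,2
step 3: discover 0; path=1>2>0; order=1,2,0
step 4: discover 3; path=1>2>3; order=1,2,0,3
step 5: discover 4; path=1>2>4; order=1,2,0,3,4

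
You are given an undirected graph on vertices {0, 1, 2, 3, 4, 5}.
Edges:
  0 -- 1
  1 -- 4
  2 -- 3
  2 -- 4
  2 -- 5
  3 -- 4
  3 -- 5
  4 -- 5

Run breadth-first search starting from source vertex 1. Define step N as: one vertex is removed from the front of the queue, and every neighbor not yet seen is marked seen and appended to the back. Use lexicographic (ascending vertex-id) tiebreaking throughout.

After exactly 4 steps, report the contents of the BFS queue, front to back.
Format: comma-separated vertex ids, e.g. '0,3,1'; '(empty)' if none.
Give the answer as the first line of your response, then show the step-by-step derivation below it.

3,5

step 1: dequeue 1; queue=[0,4]; order=1
step 2: dequeue 0; queue=[4]; order=1,0
step 3: dequeue 4; queue=[2,3,5]; order=1,0,4
step 4: dequeue 2; queue=[3,5]; order=1,0,4,2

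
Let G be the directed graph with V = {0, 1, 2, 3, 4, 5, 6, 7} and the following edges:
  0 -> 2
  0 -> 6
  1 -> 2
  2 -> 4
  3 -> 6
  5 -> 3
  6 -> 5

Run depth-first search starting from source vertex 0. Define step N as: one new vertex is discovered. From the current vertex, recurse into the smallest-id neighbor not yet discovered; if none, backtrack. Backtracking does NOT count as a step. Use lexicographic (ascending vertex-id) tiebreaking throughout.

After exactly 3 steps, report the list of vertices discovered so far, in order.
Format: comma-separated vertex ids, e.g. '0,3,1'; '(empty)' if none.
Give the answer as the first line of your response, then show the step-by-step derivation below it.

0,2,4

step 1: discover 0; path=0; order=0
step 2: discover 2; path=0>2; order=0,2
step 3: discover 4; path=0>2>4; order=0,2,4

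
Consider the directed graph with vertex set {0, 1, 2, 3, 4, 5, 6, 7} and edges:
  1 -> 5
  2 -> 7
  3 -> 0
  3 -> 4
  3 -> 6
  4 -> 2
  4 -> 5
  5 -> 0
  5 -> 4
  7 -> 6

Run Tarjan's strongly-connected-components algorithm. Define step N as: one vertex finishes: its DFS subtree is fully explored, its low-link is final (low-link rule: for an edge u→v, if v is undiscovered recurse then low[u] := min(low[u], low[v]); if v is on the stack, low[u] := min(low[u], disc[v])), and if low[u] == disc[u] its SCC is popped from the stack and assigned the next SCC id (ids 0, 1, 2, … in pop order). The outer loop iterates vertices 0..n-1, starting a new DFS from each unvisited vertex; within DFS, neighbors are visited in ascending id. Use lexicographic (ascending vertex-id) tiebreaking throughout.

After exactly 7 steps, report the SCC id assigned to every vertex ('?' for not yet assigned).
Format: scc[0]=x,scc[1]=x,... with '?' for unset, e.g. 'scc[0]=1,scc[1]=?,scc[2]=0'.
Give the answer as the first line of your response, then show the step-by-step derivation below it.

scc[0]=0,scc[1]=5,scc[2]=3,scc[3]=?,scc[4]=4,scc[5]=4,scc[6]=1,scc[7]=2

step 1: low=(low[0]=0,low[1]=?,low[2]=?,low[3]=?,low[4]=?,low[5]=?,low[6]=?,low[7]=?); scc=(scc[0]=0,scc[1]=?,scc[2]=?,scc[3]=?,scc[4]=?,scc[5]=?,scc[6]=?,scc[7]=?)
step 2: low=(low[0]=0,low[1]=1,low[2]=4,low[3]=?,low[4]=3,low[5]=2,low[6]=6,low[7]=5); scc=(scc[0]=0,scc[1]=?,scc[2]=?,scc[3]=?,scc[4]=?,scc[5]=?,scc[6]=1,scc[7]=?)
step 3: low=(low[0]=0,low[1]=1,low[2]=4,low[3]=?,low[4]=3,low[5]=2,low[6]=6,low[7]=5); scc=(scc[0]=0,scc[1]=?,scc[2]=?,scc[3]=?,scc[4]=?,scc[5]=?,scc[6]=1,scc[7]=2)
step 4: low=(low[0]=0,low[1]=1,low[2]=4,low[3]=?,low[4]=3,low[5]=2,low[6]=6,low[7]=5); scc=(scc[0]=0,scc[1]=?,scc[2]=3,scc[3]=?,scc[4]=?,scc[5]=?,scc[6]=1,scc[7]=2)
step 5: low=(low[0]=0,low[1]=1,low[2]=4,low[3]=?,low[4]=2,low[5]=2,low[6]=6,low[7]=5); scc=(scc[0]=0,scc[1]=?,scc[2]=3,scc[3]=?,scc[4]=?,scc[5]=?,scc[6]=1,scc[7]=2)
step 6: low=(low[0]=0,low[1]=1,low[2]=4,low[3]=?,low[4]=2,low[5]=2,low[6]=6,low[7]=5); scc=(scc[0]=0,scc[1]=?,scc[2]=3,scc[3]=?,scc[4]=4,scc[5]=4,scc[6]=1,scc[7]=2)
step 7: low=(low[0]=0,low[1]=1,low[2]=4,low[3]=?,low[4]=2,low[5]=2,low[6]=6,low[7]=5); scc=(scc[0]=0,scc[1]=5,scc[2]=3,scc[3]=?,scc[4]=4,scc[5]=4,scc[6]=1,scc[7]=2)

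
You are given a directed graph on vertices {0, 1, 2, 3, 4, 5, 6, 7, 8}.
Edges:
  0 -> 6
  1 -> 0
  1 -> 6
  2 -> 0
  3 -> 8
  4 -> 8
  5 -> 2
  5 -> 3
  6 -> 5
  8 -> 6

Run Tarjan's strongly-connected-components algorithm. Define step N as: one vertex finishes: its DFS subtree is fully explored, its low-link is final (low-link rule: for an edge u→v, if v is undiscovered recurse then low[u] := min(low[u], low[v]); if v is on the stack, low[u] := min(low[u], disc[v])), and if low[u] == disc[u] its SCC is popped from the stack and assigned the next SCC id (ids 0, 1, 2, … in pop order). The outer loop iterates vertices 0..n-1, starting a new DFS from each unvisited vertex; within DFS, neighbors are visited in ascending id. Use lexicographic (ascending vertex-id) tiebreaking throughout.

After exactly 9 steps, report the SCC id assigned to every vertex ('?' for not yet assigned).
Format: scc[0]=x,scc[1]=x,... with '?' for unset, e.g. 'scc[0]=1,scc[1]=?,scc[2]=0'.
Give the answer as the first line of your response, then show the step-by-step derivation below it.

scc[0]=0,scc[1]=1,scc[2]=0,scc[3]=0,scc[4]=2,scc[5]=0,scc[6]=0,scc[7]=3,scc[8]=0

step 1: low=(low[0]=0,low[1]=?,low[2]=0,low[3]=?,low[4]=?,low[5]=2,low[6]=1,low[7]=?,low[8]=?); scc=(scc[0]=?,scc[1]=?,scc[2]=?,scc[3]=?,scc[4]=?,scc[5]=?,scc[6]=?,scc[7]=?,scc[8]=?)
step 2: low=(low[0]=0,low[1]=?,low[2]=0,low[3]=4,low[4]=?,low[5]=0,low[6]=1,low[7]=?,low[8]=1); scc=(scc[0]=?,scc[1]=?,scc[2]=?,scc[3]=?,scc[4]=?,scc[5]=?,scc[6]=?,scc[7]=?,scc[8]=?)
step 3: low=(low[0]=0,low[1]=?,low[2]=0,low[3]=1,low[4]=?,low[5]=0,low[6]=1,low[7]=?,low[8]=1); scc=(scc[0]=?,scc[1]=?,scc[2]=?,scc[3]=?,scc[4]=?,scc[5]=?,scc[6]=?,scc[7]=?,scc[8]=?)
step 4: low=(low[0]=0,low[1]=?,low[2]=0,low[3]=1,low[4]=?,low[5]=0,low[6]=1,low[7]=?,low[8]=1); scc=(scc[0]=?,scc[1]=?,scc[2]=?,scc[3]=?,scc[4]=?,scc[5]=?,scc[6]=?,scc[7]=?,scc[8]=?)
step 5: low=(low[0]=0,low[1]=?,low[2]=0,low[3]=1,low[4]=?,low[5]=0,low[6]=0,low[7]=?,low[8]=1); scc=(scc[0]=?,scc[1]=?,scc[2]=?,scc[3]=?,scc[4]=?,scc[5]=?,scc[6]=?,scc[7]=?,scc[8]=?)
step 6: low=(low[0]=0,low[1]=?,low[2]=0,low[3]=1,low[4]=?,low[5]=0,low[6]=0,low[7]=?,low[8]=1); scc=(scc[0]=0,scc[1]=?,scc[2]=0,scc[3]=0,scc[4]=?,scc[5]=0,scc[6]=0,scc[7]=?,scc[8]=0)
step 7: low=(low[0]=0,low[1]=6,low[2]=0,low[3]=1,low[4]=?,low[5]=0,low[6]=0,low[7]=?,low[8]=1); scc=(scc[0]=0,scc[1]=1,scc[2]=0,scc[3]=0,scc[4]=?,scc[5]=0,scc[6]=0,scc[7]=?,scc[8]=0)
step 8: low=(low[0]=0,low[1]=6,low[2]=0,low[3]=1,low[4]=7,low[5]=0,low[6]=0,low[7]=?,low[8]=1); scc=(scc[0]=0,scc[1]=1,scc[2]=0,scc[3]=0,scc[4]=2,scc[5]=0,scc[6]=0,scc[7]=?,scc[8]=0)
step 9: low=(low[0]=0,low[1]=6,low[2]=0,low[3]=1,low[4]=7,low[5]=0,low[6]=0,low[7]=8,low[8]=1); scc=(scc[0]=0,scc[1]=1,scc[2]=0,scc[3]=0,scc[4]=2,scc[5]=0,scc[6]=0,scc[7]=3,scc[8]=0)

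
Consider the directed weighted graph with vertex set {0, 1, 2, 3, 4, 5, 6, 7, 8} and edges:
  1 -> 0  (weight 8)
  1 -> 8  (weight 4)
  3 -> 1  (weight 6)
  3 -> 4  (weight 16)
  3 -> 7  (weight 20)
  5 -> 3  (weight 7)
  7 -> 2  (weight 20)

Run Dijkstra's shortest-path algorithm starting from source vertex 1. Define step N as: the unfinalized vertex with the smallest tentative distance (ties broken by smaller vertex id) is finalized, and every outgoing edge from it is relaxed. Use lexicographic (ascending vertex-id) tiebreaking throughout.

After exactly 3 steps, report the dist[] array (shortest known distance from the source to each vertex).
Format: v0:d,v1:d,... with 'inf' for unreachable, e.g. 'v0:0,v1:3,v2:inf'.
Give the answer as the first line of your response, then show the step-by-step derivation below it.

v0:8,v1:0,v2:inf,v3:inf,v4:inf,v5:inf,v6:inf,v7:inf,v8:4

step 1: dist = v0:8,v1:0,v2:inf,v3:inf,v4:inf,v5:inf,v6:inf,v7:inf,v8:4
step 2: dist = v0:8,v1:0,v2:inf,v3:inf,v4:inf,v5:inf,v6:inf,v7:inf,v8:4
step 3: dist = v0:8,v1:0,v2:inf,v3:inf,v4:inf,v5:inf,v6:inf,v7:inf,v8:4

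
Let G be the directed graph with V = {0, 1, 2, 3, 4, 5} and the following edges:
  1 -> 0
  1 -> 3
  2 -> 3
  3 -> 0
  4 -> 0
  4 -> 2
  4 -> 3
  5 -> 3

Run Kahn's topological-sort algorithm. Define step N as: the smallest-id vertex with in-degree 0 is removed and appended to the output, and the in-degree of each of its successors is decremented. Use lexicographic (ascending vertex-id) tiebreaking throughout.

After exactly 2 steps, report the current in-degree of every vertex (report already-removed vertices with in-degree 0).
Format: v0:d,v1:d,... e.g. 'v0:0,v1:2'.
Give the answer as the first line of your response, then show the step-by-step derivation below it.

v0:1,v1:0,v2:0,v3:2,v4:0,v5:0

step 1: output 1; order=[1]; indeg=(2,0,1,3,0,0)
step 2: output 4; order=[1,4]; indeg=(1,0,0,2,0,0)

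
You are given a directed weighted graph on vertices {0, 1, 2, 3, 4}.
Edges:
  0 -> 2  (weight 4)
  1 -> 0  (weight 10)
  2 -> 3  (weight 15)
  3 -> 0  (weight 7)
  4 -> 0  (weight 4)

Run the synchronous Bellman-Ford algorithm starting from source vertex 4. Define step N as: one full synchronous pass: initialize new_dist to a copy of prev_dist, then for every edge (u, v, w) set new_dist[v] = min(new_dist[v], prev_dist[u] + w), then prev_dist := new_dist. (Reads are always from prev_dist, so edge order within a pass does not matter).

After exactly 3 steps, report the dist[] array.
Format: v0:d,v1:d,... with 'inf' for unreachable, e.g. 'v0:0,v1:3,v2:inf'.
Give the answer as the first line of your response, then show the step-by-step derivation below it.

v0:4,v1:inf,v2:8,v3:23,v4:0

step 1: dist = v0:4,v1:inf,v2:inf,v3:inf,v4:0
step 2: dist = v0:4,v1:inf,v2:8,v3:inf,v4:0
step 3: dist = v0:4,v1:inf,v2:8,v3:23,v4:0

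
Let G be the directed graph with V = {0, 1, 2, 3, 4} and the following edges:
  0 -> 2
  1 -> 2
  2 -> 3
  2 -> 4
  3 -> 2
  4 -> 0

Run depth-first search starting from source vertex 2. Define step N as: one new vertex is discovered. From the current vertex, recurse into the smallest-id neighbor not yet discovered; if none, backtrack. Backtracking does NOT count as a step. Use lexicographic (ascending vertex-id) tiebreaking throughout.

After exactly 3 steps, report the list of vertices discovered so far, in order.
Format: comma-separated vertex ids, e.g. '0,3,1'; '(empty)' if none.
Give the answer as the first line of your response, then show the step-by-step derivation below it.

2,3,4

step 1: discover 2; path=2; order=2
step 2: discover 3; path=2>3; order=2,3
step 3: discover 4; path=2>4; order=2,3,4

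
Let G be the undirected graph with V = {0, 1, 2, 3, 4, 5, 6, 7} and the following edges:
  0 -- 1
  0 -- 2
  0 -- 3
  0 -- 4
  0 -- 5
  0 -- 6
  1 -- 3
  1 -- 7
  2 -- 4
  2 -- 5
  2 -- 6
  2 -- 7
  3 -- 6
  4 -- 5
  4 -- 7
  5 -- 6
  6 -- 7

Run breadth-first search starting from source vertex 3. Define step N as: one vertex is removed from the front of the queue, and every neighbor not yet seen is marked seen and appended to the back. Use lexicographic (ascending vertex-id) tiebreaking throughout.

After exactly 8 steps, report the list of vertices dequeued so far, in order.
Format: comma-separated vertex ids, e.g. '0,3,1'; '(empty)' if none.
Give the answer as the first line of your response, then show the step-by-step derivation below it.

3,0,1,6,2,4,5,7

step 1: dequeue 3; queue=[0,1,6]; order=3
step 2: dequeue 0; queue=[1,6,2,4,5]; order=3,0
step 3: dequeue 1; queue=[6,2,4,5,7]; order=3,0,1
step 4: dequeue 6; queue=[2,4,5,7]; order=3,0,1,6
step 5: dequeue 2; queue=[4,5,7]; order=3,0,1,6,2
step 6: dequeue 4; queue=[5,7]; order=3,0,1,6,2,4
step 7: dequeue 5; queue=[7]; order=3,0,1,6,2,4,5
step 8: dequeue 7; queue=[(empty)]; order=3,0,1,6,2,4,5,7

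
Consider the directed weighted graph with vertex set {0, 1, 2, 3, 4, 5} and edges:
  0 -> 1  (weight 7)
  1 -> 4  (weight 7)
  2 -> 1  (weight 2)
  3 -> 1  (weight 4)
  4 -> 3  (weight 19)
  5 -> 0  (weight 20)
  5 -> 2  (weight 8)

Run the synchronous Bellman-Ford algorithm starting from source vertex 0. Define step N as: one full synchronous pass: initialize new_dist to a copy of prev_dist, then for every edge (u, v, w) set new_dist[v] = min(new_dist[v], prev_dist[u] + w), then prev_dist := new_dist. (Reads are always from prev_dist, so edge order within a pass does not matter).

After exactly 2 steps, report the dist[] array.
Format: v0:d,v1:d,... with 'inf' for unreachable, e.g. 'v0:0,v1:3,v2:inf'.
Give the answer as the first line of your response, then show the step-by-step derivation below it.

v0:0,v1:7,v2:inf,v3:inf,v4:14,v5:inf

step 1: dist = v0:0,v1:7,v2:inf,v3:inf,v4:inf,v5:inf
step 2: dist = v0:0,v1:7,v2:inf,v3:inf,v4:14,v5:inf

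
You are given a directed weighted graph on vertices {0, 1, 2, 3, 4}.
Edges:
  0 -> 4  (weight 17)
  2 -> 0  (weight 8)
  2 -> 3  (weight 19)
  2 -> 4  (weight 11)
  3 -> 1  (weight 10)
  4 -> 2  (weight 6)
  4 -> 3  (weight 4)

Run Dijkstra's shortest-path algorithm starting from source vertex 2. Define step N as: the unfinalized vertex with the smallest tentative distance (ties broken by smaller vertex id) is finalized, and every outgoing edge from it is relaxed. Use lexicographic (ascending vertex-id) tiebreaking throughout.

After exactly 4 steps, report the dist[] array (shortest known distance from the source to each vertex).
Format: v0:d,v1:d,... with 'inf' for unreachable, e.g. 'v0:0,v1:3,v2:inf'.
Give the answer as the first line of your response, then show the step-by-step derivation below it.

v0:8,v1:25,v2:0,v3:15,v4:11

step 1: dist = v0:8,v1:inf,v2:0,v3:19,v4:11
step 2: dist = v0:8,v1:inf,v2:0,v3:19,v4:11
step 3: dist = v0:8,v1:inf,v2:0,v3:15,v4:11
step 4: dist = v0:8,v1:25,v2:0,v3:15,v4:11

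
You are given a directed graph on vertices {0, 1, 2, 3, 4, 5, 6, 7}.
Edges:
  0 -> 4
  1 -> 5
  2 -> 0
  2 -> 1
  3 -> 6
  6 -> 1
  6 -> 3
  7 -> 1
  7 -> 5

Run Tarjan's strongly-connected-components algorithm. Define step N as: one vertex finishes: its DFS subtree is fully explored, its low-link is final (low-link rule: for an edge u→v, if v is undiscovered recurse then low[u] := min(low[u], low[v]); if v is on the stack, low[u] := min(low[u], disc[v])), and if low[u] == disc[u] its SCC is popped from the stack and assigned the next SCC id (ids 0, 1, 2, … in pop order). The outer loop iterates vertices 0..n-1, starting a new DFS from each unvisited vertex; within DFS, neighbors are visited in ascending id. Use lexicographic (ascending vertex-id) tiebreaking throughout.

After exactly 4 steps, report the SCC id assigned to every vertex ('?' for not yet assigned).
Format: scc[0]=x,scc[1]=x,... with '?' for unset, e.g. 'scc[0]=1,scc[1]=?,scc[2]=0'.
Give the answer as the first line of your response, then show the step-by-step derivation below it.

scc[0]=1,scc[1]=3,scc[2]=?,scc[3]=?,scc[4]=0,scc[5]=2,scc[6]=?,scc[7]=?

step 1: low=(low[0]=0,low[1]=?,low[2]=?,low[3]=?,low[4]=1,low[5]=?,low[6]=?,low[7]=?); scc=(scc[0]=?,scc[1]=?,scc[2]=?,scc[3]=?,scc[4]=0,scc[5]=?,scc[6]=?,scc[7]=?)
step 2: low=(low[0]=0,low[1]=?,low[2]=?,low[3]=?,low[4]=1,low[5]=?,low[6]=?,low[7]=?); scc=(scc[0]=1,scc[1]=?,scc[2]=?,scc[3]=?,scc[4]=0,scc[5]=?,scc[6]=?,scc[7]=?)
step 3: low=(low[0]=0,low[1]=2,low[2]=?,low[3]=?,low[4]=1,low[5]=3,low[6]=?,low[7]=?); scc=(scc[0]=1,scc[1]=?,scc[2]=?,scc[3]=?,scc[4]=0,scc[5]=2,scc[6]=?,scc[7]=?)
step 4: low=(low[0]=0,low[1]=2,low[2]=?,low[3]=?,low[4]=1,low[5]=3,low[6]=?,low[7]=?); scc=(scc[0]=1,scc[1]=3,scc[2]=?,scc[3]=?,scc[4]=0,scc[5]=2,scc[6]=?,scc[7]=?)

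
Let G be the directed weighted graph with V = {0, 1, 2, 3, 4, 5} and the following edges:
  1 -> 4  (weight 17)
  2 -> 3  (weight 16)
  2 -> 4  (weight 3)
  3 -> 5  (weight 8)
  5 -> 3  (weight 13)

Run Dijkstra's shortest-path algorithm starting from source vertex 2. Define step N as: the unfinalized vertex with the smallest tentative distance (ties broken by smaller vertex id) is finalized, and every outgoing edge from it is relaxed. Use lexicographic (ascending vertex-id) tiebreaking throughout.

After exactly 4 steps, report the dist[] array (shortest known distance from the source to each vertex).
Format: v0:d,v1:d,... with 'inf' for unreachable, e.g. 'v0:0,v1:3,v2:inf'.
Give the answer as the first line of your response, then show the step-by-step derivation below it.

v0:inf,v1:inf,v2:0,v3:16,v4:3,v5:24

step 1: dist = v0:inf,v1:inf,v2:0,v3:16,v4:3,v5:inf
step 2: dist = v0:inf,v1:inf,v2:0,v3:16,v4:3,v5:inf
step 3: dist = v0:inf,v1:inf,v2:0,v3:16,v4:3,v5:24
step 4: dist = v0:inf,v1:inf,v2:0,v3:16,v4:3,v5:24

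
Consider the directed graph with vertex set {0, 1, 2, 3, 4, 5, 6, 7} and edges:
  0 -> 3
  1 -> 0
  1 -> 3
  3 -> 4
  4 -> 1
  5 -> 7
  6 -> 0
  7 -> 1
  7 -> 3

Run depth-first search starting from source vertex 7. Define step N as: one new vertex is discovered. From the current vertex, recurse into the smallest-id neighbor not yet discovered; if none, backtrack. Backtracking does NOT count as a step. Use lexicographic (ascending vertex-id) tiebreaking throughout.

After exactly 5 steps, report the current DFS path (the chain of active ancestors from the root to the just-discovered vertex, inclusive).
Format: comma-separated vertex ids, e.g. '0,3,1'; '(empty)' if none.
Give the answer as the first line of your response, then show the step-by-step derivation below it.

7,1,0,3,4

step 1: discover 7; path=7; order=7
step 2: discover 1; path=7>1; order=7,1
step 3: discover 0; path=7>1>0; order=7,1,0
step 4: discover 3; path=7>1>0>3; order=7,1,0,3
step 5: discover 4; path=7>1>0>3>4; order=7,1,0,3,4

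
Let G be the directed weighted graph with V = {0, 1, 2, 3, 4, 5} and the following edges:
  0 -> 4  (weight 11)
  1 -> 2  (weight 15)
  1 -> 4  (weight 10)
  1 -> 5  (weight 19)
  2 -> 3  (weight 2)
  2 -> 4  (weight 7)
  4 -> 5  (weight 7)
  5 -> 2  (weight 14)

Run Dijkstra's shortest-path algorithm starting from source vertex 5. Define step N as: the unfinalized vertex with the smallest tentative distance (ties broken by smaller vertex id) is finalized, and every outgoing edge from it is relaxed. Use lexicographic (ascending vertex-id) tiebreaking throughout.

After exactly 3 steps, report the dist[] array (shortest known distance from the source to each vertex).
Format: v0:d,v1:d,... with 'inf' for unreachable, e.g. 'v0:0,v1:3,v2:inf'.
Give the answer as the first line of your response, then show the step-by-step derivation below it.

v0:inf,v1:inf,v2:14,v3:16,v4:21,v5:0

step 1: dist = v0:inf,v1:inf,v2:14,v3:inf,v4:inf,v5:0
step 2: dist = v0:inf,v1:inf,v2:14,v3:16,v4:21,v5:0
step 3: dist = v0:inf,v1:inf,v2:14,v3:16,v4:21,v5:0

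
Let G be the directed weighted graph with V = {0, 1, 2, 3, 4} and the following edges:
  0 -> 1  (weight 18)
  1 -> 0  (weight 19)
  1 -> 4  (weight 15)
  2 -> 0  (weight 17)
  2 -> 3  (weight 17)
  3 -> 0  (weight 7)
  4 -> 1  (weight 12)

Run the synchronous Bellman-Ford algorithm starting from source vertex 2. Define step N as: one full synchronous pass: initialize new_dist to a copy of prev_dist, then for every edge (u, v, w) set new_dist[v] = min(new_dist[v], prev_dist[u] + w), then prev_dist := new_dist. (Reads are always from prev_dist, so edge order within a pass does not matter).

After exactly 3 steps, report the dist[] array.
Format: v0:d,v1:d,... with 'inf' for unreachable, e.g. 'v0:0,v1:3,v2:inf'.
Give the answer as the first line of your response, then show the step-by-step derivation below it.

v0:17,v1:35,v2:0,v3:17,v4:50

step 1: dist = v0:17,v1:inf,v2:0,v3:17,v4:inf
step 2: dist = v0:17,v1:35,v2:0,v3:17,v4:inf
step 3: dist = v0:17,v1:35,v2:0,v3:17,v4:50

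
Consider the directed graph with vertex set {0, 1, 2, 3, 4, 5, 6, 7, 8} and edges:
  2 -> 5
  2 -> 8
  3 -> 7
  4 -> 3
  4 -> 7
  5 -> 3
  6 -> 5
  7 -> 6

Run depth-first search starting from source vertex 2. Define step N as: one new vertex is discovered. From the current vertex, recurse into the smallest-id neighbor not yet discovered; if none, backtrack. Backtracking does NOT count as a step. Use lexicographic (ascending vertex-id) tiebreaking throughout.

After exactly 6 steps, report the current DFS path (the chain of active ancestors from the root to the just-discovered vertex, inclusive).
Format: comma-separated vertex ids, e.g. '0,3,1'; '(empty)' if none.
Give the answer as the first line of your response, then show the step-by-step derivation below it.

2,8

step 1: discover 2; path=2; order=2
step 2: discover 5; path=2>5; order=2,5
step 3: discover 3; path=2>5>3; order=2,5,3
step 4: discover 7; path=2>5>3>7; order=2,5,3,7
step 5: discover 6; path=2>5>3>7>6; order=2,5,3,7,6
step 6: discover 8; path=2>8; order=2,5,3,7,6,8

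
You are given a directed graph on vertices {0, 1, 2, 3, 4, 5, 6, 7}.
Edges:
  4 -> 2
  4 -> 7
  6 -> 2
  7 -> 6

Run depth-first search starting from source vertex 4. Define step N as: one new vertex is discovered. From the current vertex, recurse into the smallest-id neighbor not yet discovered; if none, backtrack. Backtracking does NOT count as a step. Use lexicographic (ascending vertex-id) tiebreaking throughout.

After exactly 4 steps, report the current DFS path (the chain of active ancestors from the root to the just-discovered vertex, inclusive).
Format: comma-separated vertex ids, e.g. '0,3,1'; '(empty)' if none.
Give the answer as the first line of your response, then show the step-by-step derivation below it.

4,7,6

step 1: discover 4; path=4; order=4
step 2: discover 2; path=4>2; order=4,2
step 3: discover 7; path=4>7; order=4,2,7
step 4: discover 6; path=4>7>6; order=4,2,7,6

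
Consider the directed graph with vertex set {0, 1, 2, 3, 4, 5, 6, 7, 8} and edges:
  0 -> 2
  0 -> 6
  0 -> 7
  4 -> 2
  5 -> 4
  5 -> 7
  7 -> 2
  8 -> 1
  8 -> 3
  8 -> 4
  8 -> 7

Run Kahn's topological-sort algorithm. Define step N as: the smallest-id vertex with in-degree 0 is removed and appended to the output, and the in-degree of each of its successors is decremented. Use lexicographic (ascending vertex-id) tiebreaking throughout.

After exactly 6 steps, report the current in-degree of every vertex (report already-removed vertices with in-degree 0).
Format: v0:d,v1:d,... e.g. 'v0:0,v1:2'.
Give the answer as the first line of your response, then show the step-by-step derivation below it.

v0:0,v1:0,v2:2,v3:0,v4:0,v5:0,v6:0,v7:0,v8:0

step 1: output 0; order=[0]; indeg=(0,1,2,1,2,0,0,2,0)
step 2: output 5; order=[0,5]; indeg=(0,1,2,1,1,0,0,1,0)
step 3: output 6; order=[0,5,6]; indeg=(0,1,2,1,1,0,0,1,0)
step 4: output 8; order=[0,5,6,8]; indeg=(0,0,2,0,0,0,0,0,0)
step 5: output 1; order=[0,5,6,8,1]; indeg=(0,0,2,0,0,0,0,0,0)
step 6: output 3; order=[0,5,6,8,1,3]; indeg=(0,0,2,0,0,0,0,0,0)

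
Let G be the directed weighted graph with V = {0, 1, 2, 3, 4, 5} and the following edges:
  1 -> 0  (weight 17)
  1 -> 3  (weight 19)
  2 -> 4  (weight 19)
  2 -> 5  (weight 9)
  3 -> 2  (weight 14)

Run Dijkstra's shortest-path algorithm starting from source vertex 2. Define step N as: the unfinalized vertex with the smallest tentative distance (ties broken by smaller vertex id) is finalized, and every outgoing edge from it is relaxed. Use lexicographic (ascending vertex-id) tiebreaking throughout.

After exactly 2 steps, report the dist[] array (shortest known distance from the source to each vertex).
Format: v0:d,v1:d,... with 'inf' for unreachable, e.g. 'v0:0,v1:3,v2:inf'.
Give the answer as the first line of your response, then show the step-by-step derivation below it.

v0:inf,v1:inf,v2:0,v3:inf,v4:19,v5:9

step 1: dist = v0:inf,v1:inf,v2:0,v3:inf,v4:19,v5:9
step 2: dist = v0:inf,v1:inf,v2:0,v3:inf,v4:19,v5:9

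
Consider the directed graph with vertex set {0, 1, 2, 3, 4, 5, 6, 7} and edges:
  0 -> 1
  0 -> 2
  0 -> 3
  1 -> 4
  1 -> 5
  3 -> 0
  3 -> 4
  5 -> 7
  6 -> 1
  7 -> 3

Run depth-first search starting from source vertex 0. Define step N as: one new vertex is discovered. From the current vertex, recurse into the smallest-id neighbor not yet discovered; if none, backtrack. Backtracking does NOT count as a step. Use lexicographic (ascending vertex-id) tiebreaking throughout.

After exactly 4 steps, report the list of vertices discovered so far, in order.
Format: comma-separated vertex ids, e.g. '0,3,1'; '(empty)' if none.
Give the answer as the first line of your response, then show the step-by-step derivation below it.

0,1,4,5

step 1: discover 0; path=0; order=0
step 2: discover 1; path=0>1; order=0,1
step 3: discover 4; path=0>1>4; order=0,1,4
step 4: discover 5; path=0>1>5; order=0,1,4,5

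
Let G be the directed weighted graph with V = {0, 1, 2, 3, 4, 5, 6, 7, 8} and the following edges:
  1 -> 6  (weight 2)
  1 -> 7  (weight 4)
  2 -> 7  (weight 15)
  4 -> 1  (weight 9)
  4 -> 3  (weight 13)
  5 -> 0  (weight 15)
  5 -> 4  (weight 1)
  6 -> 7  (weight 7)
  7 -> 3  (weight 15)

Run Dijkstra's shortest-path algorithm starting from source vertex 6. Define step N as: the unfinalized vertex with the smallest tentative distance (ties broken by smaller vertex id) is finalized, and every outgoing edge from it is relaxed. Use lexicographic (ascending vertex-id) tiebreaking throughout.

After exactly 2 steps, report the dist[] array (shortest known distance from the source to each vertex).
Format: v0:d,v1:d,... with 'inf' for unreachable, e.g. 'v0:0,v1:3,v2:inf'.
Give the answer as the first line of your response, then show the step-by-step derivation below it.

v0:inf,v1:inf,v2:inf,v3:22,v4:inf,v5:inf,v6:0,v7:7,v8:inf

step 1: dist = v0:inf,v1:inf,v2:inf,v3:inf,v4:inf,v5:inf,v6:0,v7:7,v8:inf
step 2: dist = v0:inf,v1:inf,v2:inf,v3:22,v4:inf,v5:inf,v6:0,v7:7,v8:inf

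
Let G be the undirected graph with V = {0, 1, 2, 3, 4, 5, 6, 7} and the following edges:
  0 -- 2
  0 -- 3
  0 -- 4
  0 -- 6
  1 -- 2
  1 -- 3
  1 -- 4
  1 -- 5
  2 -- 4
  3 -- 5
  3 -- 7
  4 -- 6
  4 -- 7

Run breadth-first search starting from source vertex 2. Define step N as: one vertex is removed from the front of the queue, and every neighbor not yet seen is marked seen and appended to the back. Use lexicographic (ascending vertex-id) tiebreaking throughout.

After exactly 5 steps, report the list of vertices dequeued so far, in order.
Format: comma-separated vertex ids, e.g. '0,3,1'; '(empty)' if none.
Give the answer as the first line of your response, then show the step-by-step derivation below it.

2,0,1,4,3

step 1: dequeue 2; queue=[0,1,4]; order=2
step 2: dequeue 0; queue=[1,4,3,6]; order=2,0
step 3: dequeue 1; queue=[4,3,6,5]; order=2,0,1
step 4: dequeue 4; queue=[3,6,5,7]; order=2,0,1,4
step 5: dequeue 3; queue=[6,5,7]; order=2,0,1,4,3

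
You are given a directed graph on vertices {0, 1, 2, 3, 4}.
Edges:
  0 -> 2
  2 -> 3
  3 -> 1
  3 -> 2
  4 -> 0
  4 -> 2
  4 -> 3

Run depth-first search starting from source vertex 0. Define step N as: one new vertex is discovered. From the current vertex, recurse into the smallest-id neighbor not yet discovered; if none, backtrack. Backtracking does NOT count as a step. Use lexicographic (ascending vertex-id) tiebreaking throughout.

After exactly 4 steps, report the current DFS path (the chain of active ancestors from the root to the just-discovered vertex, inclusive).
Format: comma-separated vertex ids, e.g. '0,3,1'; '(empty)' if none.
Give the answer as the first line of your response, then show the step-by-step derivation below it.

0,2,3,1

step 1: discover 0; path=0; order=0
step 2: discover 2; path=0>2; order=0,2
step 3: discover 3; path=0>2>3; order=0,2,3
step 4: discover 1; path=0>2>3>1; order=0,2,3,1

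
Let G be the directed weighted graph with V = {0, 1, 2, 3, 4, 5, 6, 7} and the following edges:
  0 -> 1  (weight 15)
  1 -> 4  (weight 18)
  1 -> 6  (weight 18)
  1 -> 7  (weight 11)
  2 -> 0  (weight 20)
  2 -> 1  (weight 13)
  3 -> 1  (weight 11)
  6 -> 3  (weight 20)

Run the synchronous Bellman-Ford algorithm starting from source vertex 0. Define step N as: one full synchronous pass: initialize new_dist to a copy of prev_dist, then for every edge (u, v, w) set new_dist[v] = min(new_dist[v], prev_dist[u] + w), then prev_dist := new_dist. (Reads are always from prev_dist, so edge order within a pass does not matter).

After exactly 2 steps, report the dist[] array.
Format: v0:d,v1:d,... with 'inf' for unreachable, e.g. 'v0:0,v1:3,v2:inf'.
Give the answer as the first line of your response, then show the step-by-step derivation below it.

v0:0,v1:15,v2:inf,v3:inf,v4:33,v5:inf,v6:33,v7:26

step 1: dist = v0:0,v1:15,v2:inf,v3:inf,v4:inf,v5:inf,v6:inf,v7:inf
step 2: dist = v0:0,v1:15,v2:inf,v3:inf,v4:33,v5:inf,v6:33,v7:26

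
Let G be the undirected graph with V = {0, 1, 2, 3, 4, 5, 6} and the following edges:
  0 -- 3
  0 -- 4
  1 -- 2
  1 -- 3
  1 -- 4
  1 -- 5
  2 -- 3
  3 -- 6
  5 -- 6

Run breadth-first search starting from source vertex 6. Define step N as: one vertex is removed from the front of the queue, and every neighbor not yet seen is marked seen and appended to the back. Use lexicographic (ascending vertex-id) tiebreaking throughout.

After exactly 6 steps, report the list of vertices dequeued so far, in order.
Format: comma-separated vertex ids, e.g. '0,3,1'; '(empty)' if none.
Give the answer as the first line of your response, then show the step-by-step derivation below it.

6,3,5,0,1,2

step 1: dequeue 6; queue=[3,5]; order=6
step 2: dequeue 3; queue=[5,0,1,2]; order=6,3
step 3: dequeue 5; queue=[0,1,2]; order=6,3,5
step 4: dequeue 0; queue=[1,2,4]; order=6,3,5,0
step 5: dequeue 1; queue=[2,4]; order=6,3,5,0,1
step 6: dequeue 2; queue=[4]; order=6,3,5,0,1,2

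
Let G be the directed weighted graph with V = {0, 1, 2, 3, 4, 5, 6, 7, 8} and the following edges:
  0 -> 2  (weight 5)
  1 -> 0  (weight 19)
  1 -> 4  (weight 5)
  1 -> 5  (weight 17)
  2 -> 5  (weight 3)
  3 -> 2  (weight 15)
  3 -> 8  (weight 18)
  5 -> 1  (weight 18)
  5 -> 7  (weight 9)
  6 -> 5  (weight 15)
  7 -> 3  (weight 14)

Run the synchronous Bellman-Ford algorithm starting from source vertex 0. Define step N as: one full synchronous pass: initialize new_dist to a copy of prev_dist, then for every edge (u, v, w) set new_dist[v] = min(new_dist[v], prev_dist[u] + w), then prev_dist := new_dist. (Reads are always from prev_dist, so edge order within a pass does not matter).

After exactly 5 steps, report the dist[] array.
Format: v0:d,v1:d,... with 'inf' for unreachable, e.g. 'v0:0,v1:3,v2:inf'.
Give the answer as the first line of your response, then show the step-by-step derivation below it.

v0:0,v1:26,v2:5,v3:31,v4:31,v5:8,v6:inf,v7:17,v8:49

step 1: dist = v0:0,v1:inf,v2:5,v3:inf,v4:inf,v5:inf,v6:inf,v7:inf,v8:inf
step 2: dist = v0:0,v1:inf,v2:5,v3:inf,v4:inf,v5:8,v6:inf,v7:inf,v8:inf
step 3: dist = v0:0,v1:26,v2:5,v3:inf,v4:inf,v5:8,v6:inf,v7:17,v8:inf
step 4: dist = v0:0,v1:26,v2:5,v3:31,v4:31,v5:8,v6:inf,v7:17,v8:inf
step 5: dist = v0:0,v1:26,v2:5,v3:31,v4:31,v5:8,v6:inf,v7:17,v8:49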